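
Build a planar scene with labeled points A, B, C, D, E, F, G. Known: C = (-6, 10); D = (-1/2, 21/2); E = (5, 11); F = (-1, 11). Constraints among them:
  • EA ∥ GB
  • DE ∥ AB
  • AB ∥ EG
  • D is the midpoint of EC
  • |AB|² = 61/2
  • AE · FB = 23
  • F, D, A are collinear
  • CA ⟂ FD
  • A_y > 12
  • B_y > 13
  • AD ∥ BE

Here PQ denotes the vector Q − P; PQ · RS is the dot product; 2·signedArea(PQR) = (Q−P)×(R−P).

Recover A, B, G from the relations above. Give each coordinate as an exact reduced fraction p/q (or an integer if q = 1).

1. A_x = -3  [F, D, A are collinear ∩ CA ⟂ FD]
2. A_y = 13  [F, D, A are collinear ∩ CA ⟂ FD]
   → A = (-3, 13)
3. B_x = 5/2  [AD ∥ BE ∩ DE ∥ AB]
4. B_y = 27/2  [AD ∥ BE ∩ DE ∥ AB]
   → B = (5/2, 27/2)
5. G_x = 21/2  [EA ∥ GB ∩ AB ∥ EG]
6. G_y = 23/2  [EA ∥ GB ∩ AB ∥ EG]
   → G = (21/2, 23/2)

A = (-3, 13)
B = (5/2, 27/2)
G = (21/2, 23/2)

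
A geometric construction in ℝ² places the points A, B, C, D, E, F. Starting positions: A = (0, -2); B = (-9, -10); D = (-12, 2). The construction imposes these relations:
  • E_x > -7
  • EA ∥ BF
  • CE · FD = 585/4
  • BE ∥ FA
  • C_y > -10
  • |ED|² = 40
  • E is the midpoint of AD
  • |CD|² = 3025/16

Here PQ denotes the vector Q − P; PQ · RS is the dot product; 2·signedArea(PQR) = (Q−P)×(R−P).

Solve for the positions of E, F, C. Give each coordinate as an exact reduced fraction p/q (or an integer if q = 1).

C = (-15/4, -9)
E = (-6, 0)
F = (-3, -12)

1. E_x = -6  [E is the midpoint of AD]
2. E_y = 0  [E is the midpoint of AD]
   → E = (-6, 0)
3. F_x = -3  [BE ∥ FA ∩ EA ∥ BF]
4. F_y = -12  [BE ∥ FA ∩ EA ∥ BF]
   → F = (-3, -12)
5. C_x = -15/4  [line 9·x + -14·y + -369/4 = 0 ∩ |CD|² = 3025/16]
6. C_y = -9  [line 9·x + -14·y + -369/4 = 0 ∩ |CD|² = 3025/16]
   → C = (-15/4, -9)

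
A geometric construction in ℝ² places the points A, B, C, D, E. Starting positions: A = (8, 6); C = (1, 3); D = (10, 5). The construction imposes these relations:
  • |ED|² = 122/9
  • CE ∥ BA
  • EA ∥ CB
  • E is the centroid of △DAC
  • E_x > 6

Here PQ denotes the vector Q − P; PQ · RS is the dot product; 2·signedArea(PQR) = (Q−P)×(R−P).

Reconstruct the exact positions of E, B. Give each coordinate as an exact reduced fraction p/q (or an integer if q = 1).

B = (8/3, 13/3)
E = (19/3, 14/3)

1. E_x = 19/3  [E is the centroid of △DAC]
2. E_y = 14/3  [E is the centroid of △DAC]
   → E = (19/3, 14/3)
3. B_x = 8/3  [CE ∥ BA ∩ EA ∥ CB]
4. B_y = 13/3  [CE ∥ BA ∩ EA ∥ CB]
   → B = (8/3, 13/3)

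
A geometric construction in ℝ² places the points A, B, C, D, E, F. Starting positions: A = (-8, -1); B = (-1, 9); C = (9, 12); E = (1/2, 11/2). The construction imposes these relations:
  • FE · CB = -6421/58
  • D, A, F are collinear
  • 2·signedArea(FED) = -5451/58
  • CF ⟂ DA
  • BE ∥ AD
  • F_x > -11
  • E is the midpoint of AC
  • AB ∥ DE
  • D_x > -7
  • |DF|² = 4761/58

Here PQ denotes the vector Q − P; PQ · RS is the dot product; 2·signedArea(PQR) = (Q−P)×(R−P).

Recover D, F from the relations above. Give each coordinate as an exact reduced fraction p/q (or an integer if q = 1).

D = (-13/2, -9/2)
F = (-292/29, 111/29)

1. D_x = -13/2  [AB ∥ DE ∩ BE ∥ AD]
2. D_y = -9/2  [AB ∥ DE ∩ BE ∥ AD]
   → D = (-13/2, -9/2)
3. F_x = -292/29  [D, A, F are collinear ∩ CF ⟂ DA]
4. F_y = 111/29  [D, A, F are collinear ∩ CF ⟂ DA]
   → F = (-292/29, 111/29)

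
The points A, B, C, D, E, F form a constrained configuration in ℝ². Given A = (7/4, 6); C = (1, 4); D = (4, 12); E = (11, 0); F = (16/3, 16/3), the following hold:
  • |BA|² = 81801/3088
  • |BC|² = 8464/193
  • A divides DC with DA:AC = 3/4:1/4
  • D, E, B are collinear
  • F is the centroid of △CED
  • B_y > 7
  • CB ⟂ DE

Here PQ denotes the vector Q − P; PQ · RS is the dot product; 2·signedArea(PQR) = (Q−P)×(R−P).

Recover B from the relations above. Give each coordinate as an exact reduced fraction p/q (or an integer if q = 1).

1. B_x = 1297/193  [D, E, B are collinear ∩ CB ⟂ DE]
2. B_y = 1416/193  [D, E, B are collinear ∩ CB ⟂ DE]
   → B = (1297/193, 1416/193)

B = (1297/193, 1416/193)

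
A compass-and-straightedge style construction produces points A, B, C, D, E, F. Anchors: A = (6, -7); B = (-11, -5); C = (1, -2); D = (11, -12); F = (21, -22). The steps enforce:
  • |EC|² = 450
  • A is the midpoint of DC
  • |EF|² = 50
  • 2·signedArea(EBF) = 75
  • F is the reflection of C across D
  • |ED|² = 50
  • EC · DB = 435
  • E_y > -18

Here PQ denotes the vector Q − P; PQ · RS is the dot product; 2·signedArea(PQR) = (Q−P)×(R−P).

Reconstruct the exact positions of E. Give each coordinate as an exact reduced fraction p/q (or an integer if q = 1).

E = (16, -17)

1. E_x = 16  [EC · DB = 435 ∩ 2·signedArea(EBF) = 75]
2. E_y = -17  [EC · DB = 435 ∩ 2·signedArea(EBF) = 75]
   → E = (16, -17)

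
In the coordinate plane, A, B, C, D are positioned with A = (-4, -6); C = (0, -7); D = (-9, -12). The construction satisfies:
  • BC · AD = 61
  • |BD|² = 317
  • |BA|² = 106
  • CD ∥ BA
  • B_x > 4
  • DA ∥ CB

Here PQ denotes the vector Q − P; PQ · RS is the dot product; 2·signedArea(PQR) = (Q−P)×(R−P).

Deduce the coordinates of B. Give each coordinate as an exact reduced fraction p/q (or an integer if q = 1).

1. B_x = 5  [CD ∥ BA ∩ DA ∥ CB]
2. B_y = -1  [CD ∥ BA ∩ DA ∥ CB]
   → B = (5, -1)

B = (5, -1)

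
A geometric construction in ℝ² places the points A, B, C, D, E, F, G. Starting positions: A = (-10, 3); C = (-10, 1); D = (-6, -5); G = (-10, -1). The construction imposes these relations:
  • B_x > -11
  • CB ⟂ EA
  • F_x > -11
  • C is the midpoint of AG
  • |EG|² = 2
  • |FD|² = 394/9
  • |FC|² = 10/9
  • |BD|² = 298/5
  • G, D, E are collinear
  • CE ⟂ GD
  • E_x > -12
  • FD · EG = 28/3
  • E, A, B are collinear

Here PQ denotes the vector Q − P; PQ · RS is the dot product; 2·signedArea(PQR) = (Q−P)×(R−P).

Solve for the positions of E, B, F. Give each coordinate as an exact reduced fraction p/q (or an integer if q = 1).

B = (-53/5, 6/5)
E = (-11, 0)
F = (-31/3, 0)

1. E_x = -11  [G, D, E are collinear ∩ CE ⟂ GD]
2. E_y = 0  [G, D, E are collinear ∩ CE ⟂ GD]
   → E = (-11, 0)
3. B_x = -53/5  [E, A, B are collinear ∩ CB ⟂ EA]
4. B_y = 6/5  [E, A, B are collinear ∩ CB ⟂ EA]
   → B = (-53/5, 6/5)
5. F_x = -31/3  [line -1·x + 1·y + -31/3 = 0 ∩ |FD|² = 394/9]
6. F_y = 0  [line -1·x + 1·y + -31/3 = 0 ∩ |FD|² = 394/9]
   → F = (-31/3, 0)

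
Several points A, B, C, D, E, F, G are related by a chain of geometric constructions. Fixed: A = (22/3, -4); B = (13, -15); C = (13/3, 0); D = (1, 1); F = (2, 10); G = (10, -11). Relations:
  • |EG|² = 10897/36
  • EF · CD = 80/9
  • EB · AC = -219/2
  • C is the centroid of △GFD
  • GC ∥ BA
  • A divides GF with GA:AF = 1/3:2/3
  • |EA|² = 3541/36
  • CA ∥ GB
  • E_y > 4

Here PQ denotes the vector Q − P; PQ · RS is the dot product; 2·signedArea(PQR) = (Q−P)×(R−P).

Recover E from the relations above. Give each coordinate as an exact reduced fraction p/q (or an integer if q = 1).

1. E_x = 19/6  [EB · AC = -219/2 ∩ EF · CD = 80/9]
2. E_y = 5  [EB · AC = -219/2 ∩ EF · CD = 80/9]
   → E = (19/6, 5)

E = (19/6, 5)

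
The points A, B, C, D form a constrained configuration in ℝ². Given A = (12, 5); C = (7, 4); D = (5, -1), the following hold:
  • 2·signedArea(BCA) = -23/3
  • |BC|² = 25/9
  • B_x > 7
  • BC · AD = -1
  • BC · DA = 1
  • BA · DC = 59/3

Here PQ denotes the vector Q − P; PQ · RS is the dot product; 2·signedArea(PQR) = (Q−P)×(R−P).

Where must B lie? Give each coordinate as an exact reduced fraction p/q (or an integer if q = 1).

1. B_x = 8  [BA · DC = 59/3 ∩ BC · AD = -1]
2. B_y = 8/3  [BA · DC = 59/3 ∩ BC · AD = -1]
   → B = (8, 8/3)

B = (8, 8/3)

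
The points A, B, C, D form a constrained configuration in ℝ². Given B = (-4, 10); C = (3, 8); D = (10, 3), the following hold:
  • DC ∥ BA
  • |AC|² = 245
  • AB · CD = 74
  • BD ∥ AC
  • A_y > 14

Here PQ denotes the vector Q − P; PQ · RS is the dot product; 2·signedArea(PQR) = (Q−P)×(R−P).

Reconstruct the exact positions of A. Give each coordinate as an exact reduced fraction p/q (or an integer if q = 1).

1. A_x = -11  [BD ∥ AC ∩ DC ∥ BA]
2. A_y = 15  [BD ∥ AC ∩ DC ∥ BA]
   → A = (-11, 15)

A = (-11, 15)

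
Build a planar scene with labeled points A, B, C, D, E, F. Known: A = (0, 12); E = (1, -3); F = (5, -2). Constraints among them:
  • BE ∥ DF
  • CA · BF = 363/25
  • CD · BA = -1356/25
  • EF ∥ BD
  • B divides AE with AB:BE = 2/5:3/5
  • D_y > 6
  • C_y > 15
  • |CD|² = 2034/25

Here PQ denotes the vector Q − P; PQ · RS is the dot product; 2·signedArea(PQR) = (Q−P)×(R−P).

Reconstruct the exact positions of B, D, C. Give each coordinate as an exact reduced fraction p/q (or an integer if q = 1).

B = (2/5, 6)
C = (19/5, 16)
D = (22/5, 7)

1. B_x = 2/5  [B divides AE with AB:BE = 2/5:3/5]
2. B_y = 6  [B divides AE with AB:BE = 2/5:3/5]
   → B = (2/5, 6)
3. D_x = 22/5  [BE ∥ DF ∩ EF ∥ BD]
4. D_y = 7  [BE ∥ DF ∩ EF ∥ BD]
   → D = (22/5, 7)
5. C_x = 19/5  [CA · BF = 363/25 ∩ CD · BA = -1356/25]
6. C_y = 16  [CA · BF = 363/25 ∩ CD · BA = -1356/25]
   → C = (19/5, 16)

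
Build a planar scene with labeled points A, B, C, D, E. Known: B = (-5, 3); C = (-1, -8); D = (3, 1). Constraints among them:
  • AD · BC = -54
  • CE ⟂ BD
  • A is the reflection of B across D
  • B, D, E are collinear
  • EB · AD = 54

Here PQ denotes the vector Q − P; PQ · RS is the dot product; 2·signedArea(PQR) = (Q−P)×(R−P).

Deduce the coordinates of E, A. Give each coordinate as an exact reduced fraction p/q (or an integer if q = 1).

A = (11, -1)
E = (23/17, 24/17)

1. E_x = 23/17  [B, D, E are collinear ∩ CE ⟂ BD]
2. E_y = 24/17  [B, D, E are collinear ∩ CE ⟂ BD]
   → E = (23/17, 24/17)
3. A_x = 11  [A is the reflection of B across D]
4. A_y = -1  [A is the reflection of B across D]
   → A = (11, -1)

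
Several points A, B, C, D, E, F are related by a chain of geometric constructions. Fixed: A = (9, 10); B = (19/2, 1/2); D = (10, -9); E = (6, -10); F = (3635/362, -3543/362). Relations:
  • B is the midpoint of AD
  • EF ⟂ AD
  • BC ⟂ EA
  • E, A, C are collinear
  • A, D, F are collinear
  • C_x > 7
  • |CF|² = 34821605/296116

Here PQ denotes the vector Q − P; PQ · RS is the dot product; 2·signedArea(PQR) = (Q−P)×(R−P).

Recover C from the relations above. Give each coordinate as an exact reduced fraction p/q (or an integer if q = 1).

1. C_x = 6231/818  [E, A, C are collinear ∩ BC ⟂ EA]
2. C_y = 320/409  [E, A, C are collinear ∩ BC ⟂ EA]
   → C = (6231/818, 320/409)

C = (6231/818, 320/409)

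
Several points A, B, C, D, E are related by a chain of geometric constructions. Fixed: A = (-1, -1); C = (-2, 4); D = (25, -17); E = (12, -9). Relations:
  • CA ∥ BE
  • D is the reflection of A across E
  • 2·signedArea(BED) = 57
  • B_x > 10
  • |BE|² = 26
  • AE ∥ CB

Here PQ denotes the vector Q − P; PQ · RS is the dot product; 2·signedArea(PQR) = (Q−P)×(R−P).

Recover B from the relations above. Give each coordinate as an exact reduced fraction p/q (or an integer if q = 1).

1. B_x = 11  [CA ∥ BE ∩ AE ∥ CB]
2. B_y = -4  [CA ∥ BE ∩ AE ∥ CB]
   → B = (11, -4)

B = (11, -4)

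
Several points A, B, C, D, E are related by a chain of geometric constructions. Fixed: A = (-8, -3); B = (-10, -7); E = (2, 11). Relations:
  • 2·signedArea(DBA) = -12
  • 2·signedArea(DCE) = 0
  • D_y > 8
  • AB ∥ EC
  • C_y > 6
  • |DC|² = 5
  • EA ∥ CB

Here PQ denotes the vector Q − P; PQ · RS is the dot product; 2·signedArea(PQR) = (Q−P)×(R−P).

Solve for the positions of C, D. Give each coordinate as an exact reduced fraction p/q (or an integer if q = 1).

C = (0, 7)
D = (1, 9)

1. C_x = 0  [EA ∥ CB ∩ AB ∥ EC]
2. C_y = 7  [EA ∥ CB ∩ AB ∥ EC]
   → C = (0, 7)
3. D_x = 1  [line -4·x + 2·y + -14 = 0 ∩ |DC|² = 5]
4. D_y = 9  [line -4·x + 2·y + -14 = 0 ∩ |DC|² = 5]
   → D = (1, 9)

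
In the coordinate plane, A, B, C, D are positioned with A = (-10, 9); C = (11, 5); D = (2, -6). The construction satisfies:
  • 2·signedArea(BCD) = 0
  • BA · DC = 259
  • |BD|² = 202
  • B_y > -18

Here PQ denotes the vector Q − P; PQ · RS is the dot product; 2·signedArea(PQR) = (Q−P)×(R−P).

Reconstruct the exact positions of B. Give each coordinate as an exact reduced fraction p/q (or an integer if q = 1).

1. B_x = -7  [2·signedArea(BCD) = 0 ∩ BA · DC = 259]
2. B_y = -17  [2·signedArea(BCD) = 0 ∩ BA · DC = 259]
   → B = (-7, -17)

B = (-7, -17)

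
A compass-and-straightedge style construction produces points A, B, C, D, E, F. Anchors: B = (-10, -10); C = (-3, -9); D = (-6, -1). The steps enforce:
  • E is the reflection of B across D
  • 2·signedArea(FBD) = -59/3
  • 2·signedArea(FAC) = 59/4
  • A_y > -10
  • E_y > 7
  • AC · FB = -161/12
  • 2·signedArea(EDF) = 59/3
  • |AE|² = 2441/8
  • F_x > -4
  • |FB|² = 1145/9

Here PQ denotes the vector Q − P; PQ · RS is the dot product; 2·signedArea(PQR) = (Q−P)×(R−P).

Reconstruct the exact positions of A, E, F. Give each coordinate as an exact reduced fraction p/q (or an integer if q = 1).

A = (-19/4, -37/4)
E = (-2, 8)
F = (-11/3, -2/3)

1. E_x = -2  [E is the reflection of B across D]
2. E_y = 8  [E is the reflection of B across D]
   → E = (-2, 8)
3. F_x = -11/3  [line 9·x + -4·y + 91/3 = 0 ∩ |FB|² = 1145/9]
4. F_y = -2/3  [line 9·x + -4·y + 91/3 = 0 ∩ |FB|² = 1145/9]
   → F = (-11/3, -2/3)
5. A_x = -19/4  [AC · FB = -161/12 ∩ 2·signedArea(FAC) = 59/4]
6. A_y = -37/4  [AC · FB = -161/12 ∩ 2·signedArea(FAC) = 59/4]
   → A = (-19/4, -37/4)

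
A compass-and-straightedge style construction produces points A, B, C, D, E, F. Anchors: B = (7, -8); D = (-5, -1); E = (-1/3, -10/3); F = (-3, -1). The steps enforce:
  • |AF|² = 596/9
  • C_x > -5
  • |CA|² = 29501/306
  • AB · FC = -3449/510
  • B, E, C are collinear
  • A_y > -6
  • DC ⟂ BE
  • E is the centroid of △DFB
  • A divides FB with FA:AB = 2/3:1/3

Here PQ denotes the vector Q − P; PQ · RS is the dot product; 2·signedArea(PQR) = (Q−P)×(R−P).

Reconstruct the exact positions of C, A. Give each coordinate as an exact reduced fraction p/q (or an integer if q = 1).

A = (11/3, -17/3)
C = (-801/170, -93/170)

1. C_x = -801/170  [B, E, C are collinear ∩ DC ⟂ BE]
2. C_y = -93/170  [B, E, C are collinear ∩ DC ⟂ BE]
   → C = (-801/170, -93/170)
3. A_x = 11/3  [A divides FB with FA:AB = 2/3:1/3]
4. A_y = -17/3  [A divides FB with FA:AB = 2/3:1/3]
   → A = (11/3, -17/3)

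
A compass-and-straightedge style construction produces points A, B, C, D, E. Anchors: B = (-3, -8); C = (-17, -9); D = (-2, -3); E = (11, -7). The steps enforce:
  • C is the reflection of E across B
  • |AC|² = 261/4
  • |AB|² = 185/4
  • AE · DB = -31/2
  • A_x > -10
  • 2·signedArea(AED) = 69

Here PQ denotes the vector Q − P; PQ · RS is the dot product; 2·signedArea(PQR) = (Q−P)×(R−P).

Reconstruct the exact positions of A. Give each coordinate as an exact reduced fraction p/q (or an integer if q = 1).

A = (-19/2, -6)

1. A_x = -19/2  [2·signedArea(AED) = 69 ∩ AE · DB = -31/2]
2. A_y = -6  [2·signedArea(AED) = 69 ∩ AE · DB = -31/2]
   → A = (-19/2, -6)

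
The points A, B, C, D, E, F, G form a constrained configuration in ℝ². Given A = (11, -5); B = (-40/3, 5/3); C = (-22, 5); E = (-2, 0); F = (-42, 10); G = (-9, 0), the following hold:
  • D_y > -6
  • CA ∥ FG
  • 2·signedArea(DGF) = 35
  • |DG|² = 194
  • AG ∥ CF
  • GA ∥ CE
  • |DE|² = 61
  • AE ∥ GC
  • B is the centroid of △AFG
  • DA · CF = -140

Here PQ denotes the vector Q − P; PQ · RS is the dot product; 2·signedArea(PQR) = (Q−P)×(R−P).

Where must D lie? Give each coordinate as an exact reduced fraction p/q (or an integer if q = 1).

1. D_x = 4  [2·signedArea(DGF) = 35 ∩ DA · CF = -140]
2. D_y = -5  [2·signedArea(DGF) = 35 ∩ DA · CF = -140]
   → D = (4, -5)

D = (4, -5)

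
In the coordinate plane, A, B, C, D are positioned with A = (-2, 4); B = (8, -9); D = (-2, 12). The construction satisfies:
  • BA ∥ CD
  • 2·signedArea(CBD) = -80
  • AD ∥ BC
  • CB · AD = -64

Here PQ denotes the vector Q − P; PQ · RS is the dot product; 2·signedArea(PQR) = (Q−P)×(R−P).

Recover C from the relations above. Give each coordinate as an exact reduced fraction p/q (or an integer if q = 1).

C = (8, -1)

1. C_x = 8  [BA ∥ CD ∩ AD ∥ BC]
2. C_y = -1  [BA ∥ CD ∩ AD ∥ BC]
   → C = (8, -1)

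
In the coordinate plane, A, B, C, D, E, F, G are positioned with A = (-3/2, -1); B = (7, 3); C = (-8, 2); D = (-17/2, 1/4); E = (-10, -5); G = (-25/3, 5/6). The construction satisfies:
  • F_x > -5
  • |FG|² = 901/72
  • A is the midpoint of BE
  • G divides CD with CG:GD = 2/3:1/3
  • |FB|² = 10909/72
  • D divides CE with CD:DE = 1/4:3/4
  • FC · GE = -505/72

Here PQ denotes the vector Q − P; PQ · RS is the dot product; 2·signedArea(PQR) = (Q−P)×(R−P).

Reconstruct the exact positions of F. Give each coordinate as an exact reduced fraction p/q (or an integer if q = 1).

1. F_x = -59/12  [line 5/3·x + 35/6·y + 625/72 = 0 ∩ |FG|² = 901/72]
2. F_y = -1/12  [line 5/3·x + 35/6·y + 625/72 = 0 ∩ |FG|² = 901/72]
   → F = (-59/12, -1/12)

F = (-59/12, -1/12)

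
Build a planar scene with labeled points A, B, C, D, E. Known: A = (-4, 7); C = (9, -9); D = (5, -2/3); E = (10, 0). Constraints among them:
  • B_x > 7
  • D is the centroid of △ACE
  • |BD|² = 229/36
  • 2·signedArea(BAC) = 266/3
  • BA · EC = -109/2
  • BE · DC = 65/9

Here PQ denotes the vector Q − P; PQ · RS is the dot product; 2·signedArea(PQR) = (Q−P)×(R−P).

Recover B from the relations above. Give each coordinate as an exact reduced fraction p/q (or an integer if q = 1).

B = (15/2, -1/3)

1. B_x = 15/2  [2·signedArea(BAC) = 266/3 ∩ BA · EC = -109/2]
2. B_y = -1/3  [2·signedArea(BAC) = 266/3 ∩ BA · EC = -109/2]
   → B = (15/2, -1/3)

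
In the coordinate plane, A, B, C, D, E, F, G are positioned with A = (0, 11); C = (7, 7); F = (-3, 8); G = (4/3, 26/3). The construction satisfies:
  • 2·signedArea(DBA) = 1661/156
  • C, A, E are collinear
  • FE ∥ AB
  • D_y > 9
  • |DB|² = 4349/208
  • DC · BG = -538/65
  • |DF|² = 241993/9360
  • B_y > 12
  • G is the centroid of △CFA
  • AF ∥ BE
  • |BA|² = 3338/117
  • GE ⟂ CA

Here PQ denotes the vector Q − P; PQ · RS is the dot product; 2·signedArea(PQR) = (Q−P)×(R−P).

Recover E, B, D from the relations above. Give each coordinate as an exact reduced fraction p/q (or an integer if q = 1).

1. E_x = 392/195  [C, A, E are collinear ∩ GE ⟂ CA]
2. E_y = 1921/195  [C, A, E are collinear ∩ GE ⟂ CA]
   → E = (392/195, 1921/195)
3. B_x = 977/195  [AF ∥ BE ∩ FE ∥ AB]
4. B_y = 2506/195  [AF ∥ BE ∩ FE ∥ AB]
   → B = (977/195, 2506/195)
5. D_x = 359/195  [DC · BG = -538/65 ∩ 2·signedArea(DBA) = 1661/156]
6. D_y = 7453/780  [DC · BG = -538/65 ∩ 2·signedArea(DBA) = 1661/156]
   → D = (359/195, 7453/780)

B = (977/195, 2506/195)
D = (359/195, 7453/780)
E = (392/195, 1921/195)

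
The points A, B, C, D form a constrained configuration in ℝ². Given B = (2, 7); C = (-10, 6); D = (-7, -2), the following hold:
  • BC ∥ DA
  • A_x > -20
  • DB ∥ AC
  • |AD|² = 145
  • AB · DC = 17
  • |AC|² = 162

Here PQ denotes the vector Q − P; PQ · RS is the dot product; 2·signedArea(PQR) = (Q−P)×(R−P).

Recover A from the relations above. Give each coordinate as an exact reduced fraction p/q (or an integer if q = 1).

1. A_x = -19  [DB ∥ AC ∩ BC ∥ DA]
2. A_y = -3  [DB ∥ AC ∩ BC ∥ DA]
   → A = (-19, -3)

A = (-19, -3)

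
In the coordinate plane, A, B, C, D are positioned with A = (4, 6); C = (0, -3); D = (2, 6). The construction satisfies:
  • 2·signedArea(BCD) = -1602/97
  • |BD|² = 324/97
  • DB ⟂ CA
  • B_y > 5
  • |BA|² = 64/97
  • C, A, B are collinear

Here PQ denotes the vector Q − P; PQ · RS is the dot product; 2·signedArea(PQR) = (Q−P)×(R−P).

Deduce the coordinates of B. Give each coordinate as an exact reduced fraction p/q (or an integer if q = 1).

1. B_x = 356/97  [C, A, B are collinear ∩ DB ⟂ CA]
2. B_y = 510/97  [C, A, B are collinear ∩ DB ⟂ CA]
   → B = (356/97, 510/97)

B = (356/97, 510/97)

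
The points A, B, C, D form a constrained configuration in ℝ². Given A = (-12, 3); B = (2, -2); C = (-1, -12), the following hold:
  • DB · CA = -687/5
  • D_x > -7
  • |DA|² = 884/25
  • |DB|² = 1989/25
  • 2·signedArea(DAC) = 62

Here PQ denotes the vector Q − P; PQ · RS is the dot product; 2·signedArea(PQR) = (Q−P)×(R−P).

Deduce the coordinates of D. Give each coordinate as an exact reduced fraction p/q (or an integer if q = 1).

D = (-32/5, 1)

1. D_x = -32/5  [2·signedArea(DAC) = 62 ∩ DB · CA = -687/5]
2. D_y = 1  [2·signedArea(DAC) = 62 ∩ DB · CA = -687/5]
   → D = (-32/5, 1)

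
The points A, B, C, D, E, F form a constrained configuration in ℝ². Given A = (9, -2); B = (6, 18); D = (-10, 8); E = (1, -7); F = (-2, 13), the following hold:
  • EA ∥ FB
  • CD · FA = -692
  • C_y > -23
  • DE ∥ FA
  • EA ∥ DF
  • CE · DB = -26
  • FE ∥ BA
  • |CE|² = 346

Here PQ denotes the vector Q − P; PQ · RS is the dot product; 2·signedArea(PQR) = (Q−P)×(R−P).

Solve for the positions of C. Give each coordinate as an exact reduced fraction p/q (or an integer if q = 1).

C = (12, -22)

1. C_x = 12  [CE · DB = -26 ∩ CD · FA = -692]
2. C_y = -22  [CE · DB = -26 ∩ CD · FA = -692]
   → C = (12, -22)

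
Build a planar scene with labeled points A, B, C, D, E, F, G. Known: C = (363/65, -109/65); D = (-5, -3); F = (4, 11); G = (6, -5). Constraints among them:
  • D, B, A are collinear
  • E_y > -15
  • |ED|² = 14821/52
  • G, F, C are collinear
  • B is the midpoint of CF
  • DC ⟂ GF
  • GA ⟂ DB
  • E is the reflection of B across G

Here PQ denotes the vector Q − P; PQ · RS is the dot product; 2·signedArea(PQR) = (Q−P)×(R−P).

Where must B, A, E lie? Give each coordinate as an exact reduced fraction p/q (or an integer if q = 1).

A = (2227278/2612545, 4125321/2612545)
B = (623/130, 303/65)
E = (937/130, -953/65)

1. B_x = 623/130  [B is the midpoint of CF]
2. B_y = 303/65  [B is the midpoint of CF]
   → B = (623/130, 303/65)
3. A_x = 2227278/2612545  [D, B, A are collinear ∩ GA ⟂ DB]
4. A_y = 4125321/2612545  [D, B, A are collinear ∩ GA ⟂ DB]
   → A = (2227278/2612545, 4125321/2612545)
5. E_x = 937/130  [E is the reflection of B across G]
6. E_y = -953/65  [E is the reflection of B across G]
   → E = (937/130, -953/65)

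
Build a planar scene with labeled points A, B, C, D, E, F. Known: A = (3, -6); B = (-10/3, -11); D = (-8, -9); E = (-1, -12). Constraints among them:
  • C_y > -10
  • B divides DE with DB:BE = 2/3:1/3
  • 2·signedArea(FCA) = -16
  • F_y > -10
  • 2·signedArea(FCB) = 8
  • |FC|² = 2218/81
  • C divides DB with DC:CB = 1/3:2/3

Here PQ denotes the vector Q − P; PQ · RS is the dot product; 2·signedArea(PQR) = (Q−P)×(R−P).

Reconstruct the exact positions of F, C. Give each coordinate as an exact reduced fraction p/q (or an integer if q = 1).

1. C_x = -58/9  [C divides DB with DC:CB = 1/3:2/3]
2. C_y = -29/3  [C divides DB with DC:CB = 1/3:2/3]
   → C = (-58/9, -29/3)
3. F_x = -11/9  [2·signedArea(FCB) = 8 ∩ 2·signedArea(FCA) = -16]
4. F_y = -28/3  [2·signedArea(FCB) = 8 ∩ 2·signedArea(FCA) = -16]
   → F = (-11/9, -28/3)

C = (-58/9, -29/3)
F = (-11/9, -28/3)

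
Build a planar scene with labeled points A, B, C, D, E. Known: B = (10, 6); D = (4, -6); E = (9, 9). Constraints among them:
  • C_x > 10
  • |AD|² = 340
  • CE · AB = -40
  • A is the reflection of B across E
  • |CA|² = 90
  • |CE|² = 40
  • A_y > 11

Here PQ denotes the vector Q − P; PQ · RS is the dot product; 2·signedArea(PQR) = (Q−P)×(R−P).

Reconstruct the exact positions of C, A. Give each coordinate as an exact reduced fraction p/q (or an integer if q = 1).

1. A_x = 8  [A is the reflection of B across E]
2. A_y = 12  [A is the reflection of B across E]
   → A = (8, 12)
3. C_x = 11  [line -2·x + 6·y + 4 = 0 ∩ |CA|² = 90]
4. C_y = 3  [line -2·x + 6·y + 4 = 0 ∩ |CA|² = 90]
   → C = (11, 3)

A = (8, 12)
C = (11, 3)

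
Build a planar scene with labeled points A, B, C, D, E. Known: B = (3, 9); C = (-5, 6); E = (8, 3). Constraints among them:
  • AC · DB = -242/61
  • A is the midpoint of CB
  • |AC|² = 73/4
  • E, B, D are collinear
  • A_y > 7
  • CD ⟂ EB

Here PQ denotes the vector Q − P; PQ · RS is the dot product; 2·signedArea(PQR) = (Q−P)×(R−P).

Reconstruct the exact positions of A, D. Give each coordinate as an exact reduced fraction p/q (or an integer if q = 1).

A = (-1, 15/2)
D = (73/61, 681/61)

1. A_x = -1  [A is the midpoint of CB]
2. A_y = 15/2  [A is the midpoint of CB]
   → A = (-1, 15/2)
3. D_x = 73/61  [E, B, D are collinear ∩ CD ⟂ EB]
4. D_y = 681/61  [E, B, D are collinear ∩ CD ⟂ EB]
   → D = (73/61, 681/61)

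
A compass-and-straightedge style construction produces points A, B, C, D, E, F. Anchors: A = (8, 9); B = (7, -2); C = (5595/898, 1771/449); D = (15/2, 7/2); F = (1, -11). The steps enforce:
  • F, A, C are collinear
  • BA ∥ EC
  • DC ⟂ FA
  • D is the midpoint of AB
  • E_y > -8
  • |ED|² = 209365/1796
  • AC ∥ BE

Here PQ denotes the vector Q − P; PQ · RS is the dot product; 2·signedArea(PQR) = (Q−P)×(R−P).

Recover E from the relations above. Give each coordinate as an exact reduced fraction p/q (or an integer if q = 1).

1. E_x = 4697/898  [BA ∥ EC ∩ AC ∥ BE]
2. E_y = -3168/449  [BA ∥ EC ∩ AC ∥ BE]
   → E = (4697/898, -3168/449)

E = (4697/898, -3168/449)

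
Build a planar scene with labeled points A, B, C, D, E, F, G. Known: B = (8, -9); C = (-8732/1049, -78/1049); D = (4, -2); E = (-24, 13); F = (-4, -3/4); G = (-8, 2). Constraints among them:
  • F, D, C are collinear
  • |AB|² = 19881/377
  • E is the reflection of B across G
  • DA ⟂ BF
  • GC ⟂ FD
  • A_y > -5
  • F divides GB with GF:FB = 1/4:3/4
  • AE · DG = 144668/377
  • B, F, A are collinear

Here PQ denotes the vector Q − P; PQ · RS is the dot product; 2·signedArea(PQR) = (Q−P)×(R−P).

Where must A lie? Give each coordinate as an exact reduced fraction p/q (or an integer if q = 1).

1. A_x = 760/377  [B, F, A are collinear ∩ DA ⟂ BF]
2. A_y = -1842/377  [B, F, A are collinear ∩ DA ⟂ BF]
   → A = (760/377, -1842/377)

A = (760/377, -1842/377)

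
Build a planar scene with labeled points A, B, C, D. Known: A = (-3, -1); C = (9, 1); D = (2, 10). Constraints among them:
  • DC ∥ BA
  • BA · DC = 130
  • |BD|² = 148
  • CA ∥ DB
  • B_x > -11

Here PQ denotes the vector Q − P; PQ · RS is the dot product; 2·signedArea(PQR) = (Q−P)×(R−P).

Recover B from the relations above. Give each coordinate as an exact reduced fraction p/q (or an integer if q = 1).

B = (-10, 8)

1. B_x = -10  [DC ∥ BA ∩ CA ∥ DB]
2. B_y = 8  [DC ∥ BA ∩ CA ∥ DB]
   → B = (-10, 8)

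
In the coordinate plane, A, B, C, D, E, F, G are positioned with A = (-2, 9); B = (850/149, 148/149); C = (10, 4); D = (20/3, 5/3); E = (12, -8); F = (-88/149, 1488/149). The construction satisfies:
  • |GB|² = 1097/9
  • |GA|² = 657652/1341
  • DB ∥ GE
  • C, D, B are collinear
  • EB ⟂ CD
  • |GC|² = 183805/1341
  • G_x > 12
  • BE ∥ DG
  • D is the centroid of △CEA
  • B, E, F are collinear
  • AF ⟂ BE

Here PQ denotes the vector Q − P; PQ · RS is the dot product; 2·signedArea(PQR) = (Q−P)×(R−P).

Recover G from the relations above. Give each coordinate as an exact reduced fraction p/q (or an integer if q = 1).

1. G_x = 5794/447  [DB ∥ GE ∩ BE ∥ DG]
2. G_y = -3275/447  [DB ∥ GE ∩ BE ∥ DG]
   → G = (5794/447, -3275/447)

G = (5794/447, -3275/447)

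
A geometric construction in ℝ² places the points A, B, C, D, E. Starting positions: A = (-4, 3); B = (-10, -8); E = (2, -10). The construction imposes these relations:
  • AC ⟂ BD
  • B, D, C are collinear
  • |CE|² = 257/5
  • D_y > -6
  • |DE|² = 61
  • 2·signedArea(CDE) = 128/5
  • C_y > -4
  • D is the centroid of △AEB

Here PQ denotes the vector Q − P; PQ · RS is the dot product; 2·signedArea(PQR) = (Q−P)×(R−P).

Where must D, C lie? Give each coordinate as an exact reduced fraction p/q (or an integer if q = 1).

C = (-4/5, -17/5)
D = (-4, -5)

1. D_x = -4  [D is the centroid of △AEB]
2. D_y = -5  [D is the centroid of △AEB]
   → D = (-4, -5)
3. C_x = -4/5  [B, D, C are collinear ∩ AC ⟂ BD]
4. C_y = -17/5  [B, D, C are collinear ∩ AC ⟂ BD]
   → C = (-4/5, -17/5)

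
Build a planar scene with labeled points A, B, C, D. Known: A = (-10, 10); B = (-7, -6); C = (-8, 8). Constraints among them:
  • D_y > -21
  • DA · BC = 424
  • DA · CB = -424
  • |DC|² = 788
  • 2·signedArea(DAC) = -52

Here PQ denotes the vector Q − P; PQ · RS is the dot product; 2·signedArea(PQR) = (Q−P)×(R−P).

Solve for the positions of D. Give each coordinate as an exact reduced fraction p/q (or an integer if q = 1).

1. D_x = -6  [DA · BC = 424 ∩ 2·signedArea(DAC) = -52]
2. D_y = -20  [DA · BC = 424 ∩ 2·signedArea(DAC) = -52]
   → D = (-6, -20)

D = (-6, -20)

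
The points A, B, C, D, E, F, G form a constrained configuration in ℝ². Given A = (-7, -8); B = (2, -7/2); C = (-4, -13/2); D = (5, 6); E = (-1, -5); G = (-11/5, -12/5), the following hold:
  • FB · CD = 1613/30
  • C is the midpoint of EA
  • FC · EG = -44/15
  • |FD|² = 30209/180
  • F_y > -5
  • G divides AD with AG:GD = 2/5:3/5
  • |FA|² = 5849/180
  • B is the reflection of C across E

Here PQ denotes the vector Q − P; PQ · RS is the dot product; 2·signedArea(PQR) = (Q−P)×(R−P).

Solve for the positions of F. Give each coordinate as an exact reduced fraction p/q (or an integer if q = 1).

F = (-12/5, -139/30)

1. F_x = -12/5  [FC · EG = -44/15 ∩ FB · CD = 1613/30]
2. F_y = -139/30  [FC · EG = -44/15 ∩ FB · CD = 1613/30]
   → F = (-12/5, -139/30)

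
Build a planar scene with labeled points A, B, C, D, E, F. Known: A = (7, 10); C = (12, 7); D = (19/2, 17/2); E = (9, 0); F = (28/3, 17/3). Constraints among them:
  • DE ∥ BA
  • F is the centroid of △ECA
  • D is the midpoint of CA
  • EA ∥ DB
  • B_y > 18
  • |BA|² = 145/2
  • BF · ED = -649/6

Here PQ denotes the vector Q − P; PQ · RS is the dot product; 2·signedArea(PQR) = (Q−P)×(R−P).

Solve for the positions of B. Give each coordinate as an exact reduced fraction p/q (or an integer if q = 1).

1. B_x = 15/2  [DE ∥ BA ∩ EA ∥ DB]
2. B_y = 37/2  [DE ∥ BA ∩ EA ∥ DB]
   → B = (15/2, 37/2)

B = (15/2, 37/2)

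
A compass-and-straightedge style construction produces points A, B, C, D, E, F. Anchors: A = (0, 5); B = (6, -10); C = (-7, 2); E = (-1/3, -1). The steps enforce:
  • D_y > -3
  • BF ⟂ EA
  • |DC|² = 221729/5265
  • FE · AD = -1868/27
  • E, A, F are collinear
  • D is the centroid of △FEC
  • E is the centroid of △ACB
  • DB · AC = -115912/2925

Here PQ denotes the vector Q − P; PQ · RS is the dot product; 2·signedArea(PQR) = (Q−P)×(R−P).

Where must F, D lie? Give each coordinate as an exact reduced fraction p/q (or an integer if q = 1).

1. F_x = -264/325  [E, A, F are collinear ∩ BF ⟂ EA]
2. F_y = -3127/325  [E, A, F are collinear ∩ BF ⟂ EA]
   → F = (-264/325, -3127/325)
3. D_x = -7942/2925  [D is the centroid of △FEC]
4. D_y = -934/325  [D is the centroid of △FEC]
   → D = (-7942/2925, -934/325)

D = (-7942/2925, -934/325)
F = (-264/325, -3127/325)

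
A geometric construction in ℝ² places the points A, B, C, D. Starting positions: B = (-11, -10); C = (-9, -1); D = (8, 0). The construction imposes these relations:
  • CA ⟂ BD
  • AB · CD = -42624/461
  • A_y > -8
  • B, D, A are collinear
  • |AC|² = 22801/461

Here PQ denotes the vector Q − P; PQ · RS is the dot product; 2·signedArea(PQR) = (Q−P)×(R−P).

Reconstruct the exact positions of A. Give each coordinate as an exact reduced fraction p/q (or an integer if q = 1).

A = (-2639/461, -3330/461)

1. A_x = -2639/461  [B, D, A are collinear ∩ CA ⟂ BD]
2. A_y = -3330/461  [B, D, A are collinear ∩ CA ⟂ BD]
   → A = (-2639/461, -3330/461)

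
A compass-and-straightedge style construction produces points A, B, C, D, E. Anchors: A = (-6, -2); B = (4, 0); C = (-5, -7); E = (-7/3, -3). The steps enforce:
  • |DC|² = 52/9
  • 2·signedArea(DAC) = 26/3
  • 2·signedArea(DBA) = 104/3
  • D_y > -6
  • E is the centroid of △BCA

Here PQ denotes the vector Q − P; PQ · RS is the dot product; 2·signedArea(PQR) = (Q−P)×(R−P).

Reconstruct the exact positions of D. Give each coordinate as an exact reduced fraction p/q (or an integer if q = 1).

D = (-11/3, -5)

1. D_x = -11/3  [2·signedArea(DBA) = 104/3 ∩ 2·signedArea(DAC) = 26/3]
2. D_y = -5  [2·signedArea(DBA) = 104/3 ∩ 2·signedArea(DAC) = 26/3]
   → D = (-11/3, -5)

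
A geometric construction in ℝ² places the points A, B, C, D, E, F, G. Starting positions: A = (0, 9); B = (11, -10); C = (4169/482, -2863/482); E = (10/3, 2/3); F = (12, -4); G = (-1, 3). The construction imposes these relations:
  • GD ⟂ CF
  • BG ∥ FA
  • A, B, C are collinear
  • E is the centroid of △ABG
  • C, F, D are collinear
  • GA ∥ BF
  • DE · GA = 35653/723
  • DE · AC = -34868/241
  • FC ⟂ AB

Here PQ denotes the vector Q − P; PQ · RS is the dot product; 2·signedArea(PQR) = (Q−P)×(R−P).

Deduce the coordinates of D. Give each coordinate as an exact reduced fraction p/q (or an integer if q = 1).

D = (1277/241, -1899/241)

1. D_x = 1277/241  [C, F, D are collinear ∩ GD ⟂ CF]
2. D_y = -1899/241  [C, F, D are collinear ∩ GD ⟂ CF]
   → D = (1277/241, -1899/241)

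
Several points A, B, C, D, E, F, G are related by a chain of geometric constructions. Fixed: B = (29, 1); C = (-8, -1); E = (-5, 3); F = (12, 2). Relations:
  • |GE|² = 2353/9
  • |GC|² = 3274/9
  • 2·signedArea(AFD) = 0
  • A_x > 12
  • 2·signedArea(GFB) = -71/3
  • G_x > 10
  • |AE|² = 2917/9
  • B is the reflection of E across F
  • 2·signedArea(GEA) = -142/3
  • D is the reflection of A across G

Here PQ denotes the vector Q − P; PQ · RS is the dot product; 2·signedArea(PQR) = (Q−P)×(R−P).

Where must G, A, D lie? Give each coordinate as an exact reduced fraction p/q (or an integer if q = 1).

A = (13, 10/3)
D = (9, -2)
G = (11, 2/3)

1. G_x = 11  [line 1·x + 17·y + -67/3 = 0 ∩ |GC|² = 3274/9]
2. G_y = 2/3  [line 1·x + 17·y + -67/3 = 0 ∩ |GC|² = 3274/9]
   → G = (11, 2/3)
3. A_x = 13  [line -7/3·x + -16·y + 251/3 = 0 ∩ |AE|² = 2917/9]
4. A_y = 10/3  [line -7/3·x + -16·y + 251/3 = 0 ∩ |AE|² = 2917/9]
   → A = (13, 10/3)
5. D_x = 9  [2·signedArea(AFD) = 0 ∩ D is the reflection of A across G]
6. D_y = -2  [2·signedArea(AFD) = 0 ∩ D is the reflection of A across G]
   → D = (9, -2)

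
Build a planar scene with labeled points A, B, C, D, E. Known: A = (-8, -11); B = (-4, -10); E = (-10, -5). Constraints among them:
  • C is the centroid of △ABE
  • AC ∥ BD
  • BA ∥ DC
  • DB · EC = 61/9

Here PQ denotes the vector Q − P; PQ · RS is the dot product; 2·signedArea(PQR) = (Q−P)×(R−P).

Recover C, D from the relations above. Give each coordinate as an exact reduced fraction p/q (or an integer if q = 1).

C = (-22/3, -26/3)
D = (-10/3, -23/3)

1. C_x = -22/3  [C is the centroid of △ABE]
2. C_y = -26/3  [C is the centroid of △ABE]
   → C = (-22/3, -26/3)
3. D_x = -10/3  [BA ∥ DC ∩ AC ∥ BD]
4. D_y = -23/3  [BA ∥ DC ∩ AC ∥ BD]
   → D = (-10/3, -23/3)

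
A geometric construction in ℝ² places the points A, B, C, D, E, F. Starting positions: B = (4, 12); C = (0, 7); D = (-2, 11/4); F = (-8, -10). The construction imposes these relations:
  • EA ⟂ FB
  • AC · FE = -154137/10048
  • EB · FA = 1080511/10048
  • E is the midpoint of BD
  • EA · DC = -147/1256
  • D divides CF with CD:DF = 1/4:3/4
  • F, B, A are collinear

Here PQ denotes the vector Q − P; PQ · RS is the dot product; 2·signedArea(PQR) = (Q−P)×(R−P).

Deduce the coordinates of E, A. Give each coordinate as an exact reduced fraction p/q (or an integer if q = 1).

1. E_x = 1  [E is the midpoint of BD]
2. E_y = 59/8  [E is the midpoint of BD]
   → E = (1, 59/8)
3. A_x = 859/628  [F, B, A are collinear ∩ EA ⟂ FB]
4. A_y = 9011/1256  [F, B, A are collinear ∩ EA ⟂ FB]
   → A = (859/628, 9011/1256)

A = (859/628, 9011/1256)
E = (1, 59/8)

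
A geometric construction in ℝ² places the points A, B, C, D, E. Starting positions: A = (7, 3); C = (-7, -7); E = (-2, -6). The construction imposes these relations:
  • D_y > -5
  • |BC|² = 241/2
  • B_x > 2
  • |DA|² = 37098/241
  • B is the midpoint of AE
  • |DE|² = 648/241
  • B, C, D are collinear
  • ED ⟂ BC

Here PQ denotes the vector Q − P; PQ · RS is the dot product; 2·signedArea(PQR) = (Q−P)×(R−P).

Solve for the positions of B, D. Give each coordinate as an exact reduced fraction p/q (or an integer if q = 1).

B = (5/2, -3/2)
D = (-680/241, -1104/241)

1. B_x = 5/2  [B is the midpoint of AE]
2. B_y = -3/2  [B is the midpoint of AE]
   → B = (5/2, -3/2)
3. D_x = -680/241  [B, C, D are collinear ∩ ED ⟂ BC]
4. D_y = -1104/241  [B, C, D are collinear ∩ ED ⟂ BC]
   → D = (-680/241, -1104/241)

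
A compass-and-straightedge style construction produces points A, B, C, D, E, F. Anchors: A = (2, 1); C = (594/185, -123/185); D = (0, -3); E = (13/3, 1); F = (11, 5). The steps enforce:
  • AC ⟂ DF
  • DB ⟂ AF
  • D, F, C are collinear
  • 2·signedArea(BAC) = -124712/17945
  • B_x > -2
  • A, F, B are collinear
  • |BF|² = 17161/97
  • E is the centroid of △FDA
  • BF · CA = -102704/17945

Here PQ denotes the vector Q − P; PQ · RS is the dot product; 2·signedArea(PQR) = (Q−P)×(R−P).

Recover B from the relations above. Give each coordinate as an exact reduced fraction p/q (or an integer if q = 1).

1. B_x = -112/97  [A, F, B are collinear ∩ DB ⟂ AF]
2. B_y = -39/97  [A, F, B are collinear ∩ DB ⟂ AF]
   → B = (-112/97, -39/97)

B = (-112/97, -39/97)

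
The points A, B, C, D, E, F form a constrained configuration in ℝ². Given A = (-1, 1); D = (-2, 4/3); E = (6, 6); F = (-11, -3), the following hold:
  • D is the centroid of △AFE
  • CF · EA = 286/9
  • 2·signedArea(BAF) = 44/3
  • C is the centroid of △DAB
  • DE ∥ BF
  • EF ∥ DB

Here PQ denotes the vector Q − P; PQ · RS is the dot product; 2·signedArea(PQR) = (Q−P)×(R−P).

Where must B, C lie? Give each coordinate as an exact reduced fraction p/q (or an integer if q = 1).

1. B_x = -19  [DE ∥ BF ∩ EF ∥ DB]
2. B_y = -23/3  [DE ∥ BF ∩ EF ∥ DB]
   → B = (-19, -23/3)
3. C_x = -22/3  [C is the centroid of △DAB]
4. C_y = -16/9  [C is the centroid of △DAB]
   → C = (-22/3, -16/9)

B = (-19, -23/3)
C = (-22/3, -16/9)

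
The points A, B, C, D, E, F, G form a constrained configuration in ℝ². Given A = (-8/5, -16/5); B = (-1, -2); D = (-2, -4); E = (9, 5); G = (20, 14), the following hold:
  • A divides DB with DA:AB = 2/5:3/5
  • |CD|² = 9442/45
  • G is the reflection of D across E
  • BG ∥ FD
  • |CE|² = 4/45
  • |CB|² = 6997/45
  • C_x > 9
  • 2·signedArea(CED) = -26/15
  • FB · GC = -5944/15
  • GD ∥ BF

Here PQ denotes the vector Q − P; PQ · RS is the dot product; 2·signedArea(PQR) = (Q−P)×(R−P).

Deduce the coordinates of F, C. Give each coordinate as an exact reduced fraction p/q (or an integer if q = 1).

1. F_x = -23  [BG ∥ FD ∩ GD ∥ BF]
2. F_y = -20  [BG ∥ FD ∩ GD ∥ BF]
   → F = (-23, -20)
3. C_x = 137/15  [2·signedArea(CED) = -26/15 ∩ FB · GC = -5944/15]
4. C_y = 79/15  [2·signedArea(CED) = -26/15 ∩ FB · GC = -5944/15]
   → C = (137/15, 79/15)

C = (137/15, 79/15)
F = (-23, -20)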